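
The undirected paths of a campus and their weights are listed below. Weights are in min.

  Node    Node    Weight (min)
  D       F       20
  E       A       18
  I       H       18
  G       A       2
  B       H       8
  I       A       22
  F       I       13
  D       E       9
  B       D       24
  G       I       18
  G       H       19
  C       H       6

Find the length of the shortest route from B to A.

Settle nodes by increasing distance from B:
B: 0
H: 8  (via B)
C: 14  (via H)
D: 24  (via B)
I: 26  (via H)
G: 27  (via H)
A: 29  (via G)
Shortest route: B–H–G–A = 29 min.

29 min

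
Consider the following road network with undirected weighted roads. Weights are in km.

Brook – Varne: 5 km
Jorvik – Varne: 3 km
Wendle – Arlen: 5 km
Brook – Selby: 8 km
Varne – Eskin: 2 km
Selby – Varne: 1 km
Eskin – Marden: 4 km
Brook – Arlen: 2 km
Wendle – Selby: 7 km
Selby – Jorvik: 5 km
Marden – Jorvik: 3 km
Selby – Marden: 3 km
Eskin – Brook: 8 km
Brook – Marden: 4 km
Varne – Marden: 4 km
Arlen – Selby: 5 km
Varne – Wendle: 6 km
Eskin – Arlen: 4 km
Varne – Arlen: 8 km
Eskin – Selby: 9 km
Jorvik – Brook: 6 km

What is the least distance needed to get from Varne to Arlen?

6 km

Compare a few routes:
Varne → Arlen: 8 = 8
Varne → Brook → Arlen: 5+2 = 7
Varne → Selby → Arlen: 1+5 = 6
The minimum is 6 km via Varne → Selby → Arlen.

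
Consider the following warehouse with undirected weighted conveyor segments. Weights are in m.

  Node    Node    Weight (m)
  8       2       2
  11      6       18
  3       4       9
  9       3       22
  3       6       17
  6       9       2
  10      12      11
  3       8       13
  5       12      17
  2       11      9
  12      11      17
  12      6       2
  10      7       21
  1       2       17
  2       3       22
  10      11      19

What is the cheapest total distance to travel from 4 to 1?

Running Dijkstra from 4:
4: 0
3: 9  (via 4)
8: 22  (via 3)
2: 24  (via 8)
6: 26  (via 3)
9: 28  (via 6)
12: 28  (via 6)
11: 33  (via 2)
10: 39  (via 12)
1: 41  (via 2)
Shortest route: 4–3–8–2–1 = 41 m.

41 m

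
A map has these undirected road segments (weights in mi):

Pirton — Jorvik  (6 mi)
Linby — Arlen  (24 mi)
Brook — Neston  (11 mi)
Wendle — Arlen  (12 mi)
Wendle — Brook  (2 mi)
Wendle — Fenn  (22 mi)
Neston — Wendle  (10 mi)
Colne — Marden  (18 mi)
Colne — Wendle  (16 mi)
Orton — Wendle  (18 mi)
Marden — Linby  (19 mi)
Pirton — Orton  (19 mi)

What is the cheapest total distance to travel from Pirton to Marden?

Enumerating some paths:
Pirton - Orton - Wendle - Arlen - Linby - Marden: 19+18+12+24+19 = 92
Pirton - Orton - Wendle - Colne - Marden: 19+18+16+18 = 71
The minimum is 71 mi via Pirton - Orton - Wendle - Colne - Marden.

71 mi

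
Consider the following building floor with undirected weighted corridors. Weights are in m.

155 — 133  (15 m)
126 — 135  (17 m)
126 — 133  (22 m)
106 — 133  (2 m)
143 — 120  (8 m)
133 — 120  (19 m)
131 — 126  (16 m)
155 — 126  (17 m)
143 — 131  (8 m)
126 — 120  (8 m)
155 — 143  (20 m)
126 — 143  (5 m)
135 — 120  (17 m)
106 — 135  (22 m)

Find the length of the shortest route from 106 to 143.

Enumerating some paths:
106–133–155–143: 2+15+20 = 37
106–133–120–143: 2+19+8 = 29
106–133–120–126–143: 2+19+8+5 = 34
Cheapest is 106–133–120–143 at 29 m.

29 m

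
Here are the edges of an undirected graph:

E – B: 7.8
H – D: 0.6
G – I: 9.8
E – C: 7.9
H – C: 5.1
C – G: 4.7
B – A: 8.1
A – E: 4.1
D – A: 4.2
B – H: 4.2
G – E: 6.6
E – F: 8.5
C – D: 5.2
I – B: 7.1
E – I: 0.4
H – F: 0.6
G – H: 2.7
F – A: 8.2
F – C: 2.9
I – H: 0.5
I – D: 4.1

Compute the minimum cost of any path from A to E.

4.1

Compare a few routes:
A → E: 4.1 = 4.1
A → D → H → I → E: 4.2+0.6+0.5+0.4 = 5.7
Cheapest is A → E at 4.1.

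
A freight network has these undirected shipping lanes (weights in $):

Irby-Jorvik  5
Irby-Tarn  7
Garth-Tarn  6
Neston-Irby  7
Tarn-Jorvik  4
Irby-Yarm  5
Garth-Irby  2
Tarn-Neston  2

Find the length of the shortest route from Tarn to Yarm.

Settle nodes by increasing distance from Tarn:
Tarn: 0
Neston: 2  (via Tarn)
Jorvik: 4  (via Tarn)
Garth: 6  (via Tarn)
Irby: 7  (via Tarn)
Yarm: 12  (via Irby)
Shortest route: Tarn → Irby → Yarm = $12.

$12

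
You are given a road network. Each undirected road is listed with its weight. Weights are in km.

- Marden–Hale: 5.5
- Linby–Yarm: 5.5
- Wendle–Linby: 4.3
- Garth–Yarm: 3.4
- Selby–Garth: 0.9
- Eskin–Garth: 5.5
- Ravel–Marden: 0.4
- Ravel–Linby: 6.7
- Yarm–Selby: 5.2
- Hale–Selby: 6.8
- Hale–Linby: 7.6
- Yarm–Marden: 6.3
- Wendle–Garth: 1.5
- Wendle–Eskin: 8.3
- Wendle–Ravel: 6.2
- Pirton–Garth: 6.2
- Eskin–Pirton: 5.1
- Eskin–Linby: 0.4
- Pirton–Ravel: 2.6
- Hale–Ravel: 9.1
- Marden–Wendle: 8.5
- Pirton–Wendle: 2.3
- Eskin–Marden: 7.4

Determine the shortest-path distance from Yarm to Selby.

Settle nodes by increasing distance from Yarm:
Yarm: 0
Garth: 3.4  (via Yarm)
Selby: 4.3  (via Garth)
Shortest route: Yarm–Garth–Selby = 4.3 km.

4.3 km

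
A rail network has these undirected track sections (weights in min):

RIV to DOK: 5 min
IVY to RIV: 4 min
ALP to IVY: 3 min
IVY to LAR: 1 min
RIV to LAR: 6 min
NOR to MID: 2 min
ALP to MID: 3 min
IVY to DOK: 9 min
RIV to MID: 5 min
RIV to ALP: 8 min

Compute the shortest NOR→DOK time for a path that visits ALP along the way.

17 min

Shortest NOR→ALP: NOR–MID–ALP = 5
Best ALP to DOK: ALP–IVY–DOK costing 12
Total via ALP: 5 + 12 = 17 min.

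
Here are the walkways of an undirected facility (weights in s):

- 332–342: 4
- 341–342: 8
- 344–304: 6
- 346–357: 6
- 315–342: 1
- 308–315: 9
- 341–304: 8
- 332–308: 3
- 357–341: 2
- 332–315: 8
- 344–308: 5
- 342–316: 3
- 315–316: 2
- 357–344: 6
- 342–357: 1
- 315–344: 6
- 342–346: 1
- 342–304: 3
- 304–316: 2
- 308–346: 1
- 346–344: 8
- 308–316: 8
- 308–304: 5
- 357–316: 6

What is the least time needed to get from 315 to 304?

Shortest distances from 315:
315: 0
342: 1  (via 315)
346: 2  (via 342)
316: 2  (via 315)
357: 2  (via 342)
308: 3  (via 346)
304: 4  (via 342)
Shortest route: 315 → 342 → 304 = 4 s.

4 s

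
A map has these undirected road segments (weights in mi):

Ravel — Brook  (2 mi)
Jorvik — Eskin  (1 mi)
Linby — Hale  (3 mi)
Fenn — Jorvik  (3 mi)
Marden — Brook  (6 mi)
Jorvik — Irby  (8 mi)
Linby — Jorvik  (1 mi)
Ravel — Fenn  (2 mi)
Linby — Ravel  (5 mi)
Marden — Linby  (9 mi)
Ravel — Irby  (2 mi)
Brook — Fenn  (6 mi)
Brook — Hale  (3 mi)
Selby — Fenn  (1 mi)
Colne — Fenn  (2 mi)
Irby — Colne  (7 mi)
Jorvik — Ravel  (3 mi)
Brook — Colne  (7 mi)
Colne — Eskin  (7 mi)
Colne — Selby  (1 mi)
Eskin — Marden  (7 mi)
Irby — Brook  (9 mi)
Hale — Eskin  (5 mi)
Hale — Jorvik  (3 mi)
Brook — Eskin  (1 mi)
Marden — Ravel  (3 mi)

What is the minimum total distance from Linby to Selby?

5 mi

Running Dijkstra from Linby:
Linby: 0
Jorvik: 1  (via Linby)
Eskin: 2  (via Jorvik)
Brook: 3  (via Eskin)
Hale: 3  (via Linby)
Ravel: 4  (via Jorvik)
Fenn: 4  (via Jorvik)
Selby: 5  (via Fenn)
Shortest route: Linby → Jorvik → Fenn → Selby = 5 mi.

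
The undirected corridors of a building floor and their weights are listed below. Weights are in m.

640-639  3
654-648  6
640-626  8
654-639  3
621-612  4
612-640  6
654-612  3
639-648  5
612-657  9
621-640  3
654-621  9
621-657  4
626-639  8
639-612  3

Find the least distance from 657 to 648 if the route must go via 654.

17 m

Shortest 657→654: 657 → 621 → 612 → 654 = 11
Shortest 654→648: 654 → 648 = 6
Total via 654: 11 + 6 = 17 m.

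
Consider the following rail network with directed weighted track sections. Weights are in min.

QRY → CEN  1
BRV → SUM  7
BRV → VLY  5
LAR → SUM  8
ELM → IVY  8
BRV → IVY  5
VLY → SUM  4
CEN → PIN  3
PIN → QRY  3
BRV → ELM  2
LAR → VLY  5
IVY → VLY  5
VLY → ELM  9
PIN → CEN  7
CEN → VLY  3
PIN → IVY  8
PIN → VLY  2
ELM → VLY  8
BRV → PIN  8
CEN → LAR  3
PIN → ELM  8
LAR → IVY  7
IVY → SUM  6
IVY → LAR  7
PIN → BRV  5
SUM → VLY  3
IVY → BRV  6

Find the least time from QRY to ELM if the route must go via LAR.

18 min

Best QRY to LAR: QRY → CEN → LAR costing 4
Best LAR to ELM: LAR → VLY → ELM costing 14
Total via LAR: 4 + 14 = 18 min.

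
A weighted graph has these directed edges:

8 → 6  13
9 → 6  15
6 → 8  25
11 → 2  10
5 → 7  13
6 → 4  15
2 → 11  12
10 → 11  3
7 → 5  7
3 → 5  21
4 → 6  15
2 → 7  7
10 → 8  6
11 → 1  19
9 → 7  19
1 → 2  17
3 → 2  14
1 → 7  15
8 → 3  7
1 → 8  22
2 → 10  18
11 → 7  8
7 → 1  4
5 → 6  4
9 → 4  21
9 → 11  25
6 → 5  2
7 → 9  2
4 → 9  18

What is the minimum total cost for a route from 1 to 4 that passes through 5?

Shortest 1→5: 1 → 7 → 5 = 22
Best 5 to 4: 5 → 6 → 4 costing 19
Total via 5: 22 + 19 = 41.

41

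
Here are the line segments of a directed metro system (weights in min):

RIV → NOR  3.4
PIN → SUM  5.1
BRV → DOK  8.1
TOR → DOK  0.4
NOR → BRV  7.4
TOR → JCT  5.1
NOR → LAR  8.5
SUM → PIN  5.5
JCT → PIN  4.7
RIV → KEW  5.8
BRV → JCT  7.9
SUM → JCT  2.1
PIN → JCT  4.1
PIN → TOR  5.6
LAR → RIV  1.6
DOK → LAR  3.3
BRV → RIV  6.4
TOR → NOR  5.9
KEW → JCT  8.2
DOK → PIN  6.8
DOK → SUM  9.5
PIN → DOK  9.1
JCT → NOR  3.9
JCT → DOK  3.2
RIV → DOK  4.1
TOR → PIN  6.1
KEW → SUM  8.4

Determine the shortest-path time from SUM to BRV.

13.4 min

Shortest distances from SUM:
SUM: 0
JCT: 2.1  (via SUM)
DOK: 5.3  (via JCT)
PIN: 5.5  (via SUM)
NOR: 6  (via JCT)
LAR: 8.6  (via DOK)
RIV: 10.2  (via LAR)
TOR: 11.1  (via PIN)
BRV: 13.4  (via NOR)
Shortest route: SUM → JCT → NOR → BRV = 13.4 min.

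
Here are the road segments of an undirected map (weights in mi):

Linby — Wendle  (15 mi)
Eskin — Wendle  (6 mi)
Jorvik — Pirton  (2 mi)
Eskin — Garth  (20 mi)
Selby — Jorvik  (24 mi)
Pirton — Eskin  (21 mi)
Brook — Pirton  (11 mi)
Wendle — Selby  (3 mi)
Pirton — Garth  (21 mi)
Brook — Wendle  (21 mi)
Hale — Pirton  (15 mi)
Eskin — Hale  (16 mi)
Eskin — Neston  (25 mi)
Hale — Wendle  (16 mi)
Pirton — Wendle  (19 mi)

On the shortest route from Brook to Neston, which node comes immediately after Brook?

Wendle

Enumerating some paths:
Brook - Wendle - Eskin - Neston: 21+6+25 = 52
Brook - Pirton - Hale - Eskin - Neston: 11+15+16+25 = 67
Brook - Pirton - Eskin - Neston: 11+21+25 = 57
Brook - Pirton - Wendle - Eskin - Neston: 11+19+6+25 = 61
Cheapest is Brook - Wendle - Eskin - Neston at 52 mi.
So from Brook the first move is to Wendle.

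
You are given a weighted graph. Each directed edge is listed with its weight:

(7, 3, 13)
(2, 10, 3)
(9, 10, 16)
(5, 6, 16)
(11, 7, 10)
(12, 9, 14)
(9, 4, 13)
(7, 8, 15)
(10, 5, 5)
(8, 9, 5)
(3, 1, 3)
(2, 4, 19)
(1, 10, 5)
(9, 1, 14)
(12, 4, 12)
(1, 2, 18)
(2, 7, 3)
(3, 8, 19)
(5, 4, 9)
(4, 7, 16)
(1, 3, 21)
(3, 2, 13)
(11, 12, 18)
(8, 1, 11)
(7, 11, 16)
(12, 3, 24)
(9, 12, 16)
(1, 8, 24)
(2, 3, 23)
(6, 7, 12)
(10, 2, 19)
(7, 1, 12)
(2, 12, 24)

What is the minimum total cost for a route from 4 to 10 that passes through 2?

Best 4 to 2: 4 → 7 → 3 → 2 costing 42
Best 2 to 10: 2 → 10 costing 3
Total via 2: 42 + 3 = 45.

45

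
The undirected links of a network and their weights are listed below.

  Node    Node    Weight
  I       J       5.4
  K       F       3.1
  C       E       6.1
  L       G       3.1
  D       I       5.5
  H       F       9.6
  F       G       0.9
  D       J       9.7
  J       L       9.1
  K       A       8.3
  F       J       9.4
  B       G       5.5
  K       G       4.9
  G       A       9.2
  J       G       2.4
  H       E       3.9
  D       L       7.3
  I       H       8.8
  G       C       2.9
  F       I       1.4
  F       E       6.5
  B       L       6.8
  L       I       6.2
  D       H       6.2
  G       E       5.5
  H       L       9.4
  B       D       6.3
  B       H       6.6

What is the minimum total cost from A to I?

Settle nodes by increasing distance from A:
A: 0
K: 8.3  (via A)
G: 9.2  (via A)
F: 10.1  (via G)
I: 11.5  (via F)
Shortest route: A–G–F–I = 11.5.

11.5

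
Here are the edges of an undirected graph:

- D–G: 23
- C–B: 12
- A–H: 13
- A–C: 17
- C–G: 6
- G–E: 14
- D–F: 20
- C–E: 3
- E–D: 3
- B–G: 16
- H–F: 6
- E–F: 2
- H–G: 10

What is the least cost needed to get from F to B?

17

Shortest distances from F:
F: 0
E: 2  (via F)
C: 5  (via E)
D: 5  (via E)
H: 6  (via F)
G: 11  (via C)
B: 17  (via C)
Shortest route: F–E–C–B = 17.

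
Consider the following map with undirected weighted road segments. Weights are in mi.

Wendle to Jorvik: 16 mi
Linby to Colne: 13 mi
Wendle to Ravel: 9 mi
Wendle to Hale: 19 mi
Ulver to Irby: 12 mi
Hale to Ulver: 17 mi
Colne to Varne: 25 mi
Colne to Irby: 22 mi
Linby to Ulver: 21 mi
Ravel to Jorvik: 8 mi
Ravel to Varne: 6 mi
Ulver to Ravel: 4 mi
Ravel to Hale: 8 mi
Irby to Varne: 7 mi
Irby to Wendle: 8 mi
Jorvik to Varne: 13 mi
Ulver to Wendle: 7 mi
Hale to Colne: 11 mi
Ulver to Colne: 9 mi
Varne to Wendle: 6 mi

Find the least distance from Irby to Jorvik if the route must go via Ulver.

24 mi

Best Irby to Ulver: Irby–Ulver costing 12
Best Ulver to Jorvik: Ulver–Ravel–Jorvik costing 12
Total via Ulver: 12 + 12 = 24 mi.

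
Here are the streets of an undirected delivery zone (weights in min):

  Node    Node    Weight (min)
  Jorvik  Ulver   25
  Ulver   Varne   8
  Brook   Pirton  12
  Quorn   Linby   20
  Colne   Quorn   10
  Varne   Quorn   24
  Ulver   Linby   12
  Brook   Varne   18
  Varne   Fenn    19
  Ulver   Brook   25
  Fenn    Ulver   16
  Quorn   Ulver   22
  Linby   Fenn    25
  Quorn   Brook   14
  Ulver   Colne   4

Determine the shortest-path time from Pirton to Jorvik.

Enumerating some paths:
Pirton → Brook → Ulver → Jorvik: 12+25+25 = 62
Pirton → Brook → Varne → Ulver → Jorvik: 12+18+8+25 = 63
Cheapest is Pirton → Brook → Ulver → Jorvik at 62 min.

62 min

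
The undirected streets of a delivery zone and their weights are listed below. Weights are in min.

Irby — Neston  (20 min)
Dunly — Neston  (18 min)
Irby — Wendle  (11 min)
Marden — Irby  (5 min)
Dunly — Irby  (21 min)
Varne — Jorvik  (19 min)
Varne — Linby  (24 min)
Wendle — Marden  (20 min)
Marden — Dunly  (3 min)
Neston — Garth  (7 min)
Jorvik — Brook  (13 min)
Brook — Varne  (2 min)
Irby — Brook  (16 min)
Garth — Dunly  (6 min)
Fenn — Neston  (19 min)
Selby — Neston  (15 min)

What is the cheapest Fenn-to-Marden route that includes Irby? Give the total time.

44 min

Best Fenn to Irby: Fenn–Neston–Irby costing 39
Best Irby to Marden: Irby–Marden costing 5
Total via Irby: 39 + 5 = 44 min.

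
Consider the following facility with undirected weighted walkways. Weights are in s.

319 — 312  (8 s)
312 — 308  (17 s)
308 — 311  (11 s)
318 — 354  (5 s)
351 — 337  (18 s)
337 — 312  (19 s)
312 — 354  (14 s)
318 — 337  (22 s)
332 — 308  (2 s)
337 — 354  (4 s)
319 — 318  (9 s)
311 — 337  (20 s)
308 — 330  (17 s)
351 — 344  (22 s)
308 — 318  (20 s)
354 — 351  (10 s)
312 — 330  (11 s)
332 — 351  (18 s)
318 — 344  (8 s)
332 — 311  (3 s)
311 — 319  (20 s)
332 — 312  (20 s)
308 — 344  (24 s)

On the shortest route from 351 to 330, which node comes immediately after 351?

354

Compare a few routes:
351 - 354 - 318 - 319 - 312 - 330: 10+5+9+8+11 = 43
351 - 332 - 308 - 330: 18+2+17 = 37
351 - 354 - 312 - 330: 10+14+11 = 35
Cheapest is 351 - 354 - 312 - 330 at 35 s.
So from 351 the first move is to 354.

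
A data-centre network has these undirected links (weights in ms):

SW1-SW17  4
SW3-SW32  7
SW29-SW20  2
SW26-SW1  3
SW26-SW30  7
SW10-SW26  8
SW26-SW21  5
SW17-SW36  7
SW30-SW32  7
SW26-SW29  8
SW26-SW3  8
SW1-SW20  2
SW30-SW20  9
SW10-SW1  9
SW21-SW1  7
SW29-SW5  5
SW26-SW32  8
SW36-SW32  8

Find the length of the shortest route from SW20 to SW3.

Settle nodes by increasing distance from SW20:
SW20: 0
SW1: 2  (via SW20)
SW29: 2  (via SW20)
SW26: 5  (via SW1)
SW17: 6  (via SW1)
SW5: 7  (via SW29)
SW21: 9  (via SW1)
SW30: 9  (via SW20)
SW10: 11  (via SW1)
SW3: 13  (via SW26)
Shortest route: SW20 → SW1 → SW26 → SW3 = 13 ms.

13 ms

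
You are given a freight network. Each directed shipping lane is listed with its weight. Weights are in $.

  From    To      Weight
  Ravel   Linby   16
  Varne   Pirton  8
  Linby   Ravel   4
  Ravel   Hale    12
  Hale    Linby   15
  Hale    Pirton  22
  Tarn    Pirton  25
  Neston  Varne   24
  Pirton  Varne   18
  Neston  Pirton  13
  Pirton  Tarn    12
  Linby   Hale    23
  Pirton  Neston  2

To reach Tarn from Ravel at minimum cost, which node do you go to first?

Enumerating some paths:
Ravel–Linby–Hale–Pirton–Tarn: 16+23+22+12 = 73
Ravel–Hale–Pirton–Tarn: 12+22+12 = 46
The minimum is $46 via Ravel–Hale–Pirton–Tarn.
So from Ravel the first move is to Hale.

Hale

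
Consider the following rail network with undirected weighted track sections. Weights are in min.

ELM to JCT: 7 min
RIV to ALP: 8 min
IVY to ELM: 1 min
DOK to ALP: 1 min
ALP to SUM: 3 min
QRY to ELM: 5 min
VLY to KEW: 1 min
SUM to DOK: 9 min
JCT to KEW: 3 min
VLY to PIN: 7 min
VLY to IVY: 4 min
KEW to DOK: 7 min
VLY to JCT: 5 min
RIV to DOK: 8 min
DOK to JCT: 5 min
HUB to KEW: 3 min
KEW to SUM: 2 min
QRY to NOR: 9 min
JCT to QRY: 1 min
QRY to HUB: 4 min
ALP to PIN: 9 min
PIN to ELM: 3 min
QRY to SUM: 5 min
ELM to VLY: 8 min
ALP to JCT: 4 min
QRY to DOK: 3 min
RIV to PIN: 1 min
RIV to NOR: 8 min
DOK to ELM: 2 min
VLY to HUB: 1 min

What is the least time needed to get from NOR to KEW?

Compare a few routes:
NOR–QRY–JCT–KEW: 9+1+3 = 13
NOR–QRY–HUB–VLY–KEW: 9+4+1+1 = 15
The minimum is 13 min via NOR–QRY–JCT–KEW.

13 min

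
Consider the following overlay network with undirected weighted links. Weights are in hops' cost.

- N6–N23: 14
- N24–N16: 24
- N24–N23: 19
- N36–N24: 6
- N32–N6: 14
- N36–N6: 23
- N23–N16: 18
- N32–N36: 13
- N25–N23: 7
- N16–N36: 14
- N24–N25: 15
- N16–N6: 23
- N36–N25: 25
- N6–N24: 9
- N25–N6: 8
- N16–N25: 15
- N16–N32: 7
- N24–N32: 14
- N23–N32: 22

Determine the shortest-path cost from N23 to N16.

18 hops' cost

Compare a few routes:
N23 - N16: 18 = 18
N23 - N25 - N16: 7+15 = 22
The minimum is 18 hops' cost via N23 - N16.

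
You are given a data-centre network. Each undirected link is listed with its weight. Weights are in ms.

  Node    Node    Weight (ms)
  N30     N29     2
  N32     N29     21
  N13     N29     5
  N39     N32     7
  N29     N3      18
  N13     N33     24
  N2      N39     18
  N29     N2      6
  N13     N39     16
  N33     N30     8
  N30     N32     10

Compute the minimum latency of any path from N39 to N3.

Compare a few routes:
N39 - N32 - N29 - N3: 7+21+18 = 46
N39 - N32 - N30 - N29 - N3: 7+10+2+18 = 37
N39 - N2 - N29 - N3: 18+6+18 = 42
N39 - N13 - N29 - N3: 16+5+18 = 39
Cheapest is N39 - N32 - N30 - N29 - N3 at 37 ms.

37 ms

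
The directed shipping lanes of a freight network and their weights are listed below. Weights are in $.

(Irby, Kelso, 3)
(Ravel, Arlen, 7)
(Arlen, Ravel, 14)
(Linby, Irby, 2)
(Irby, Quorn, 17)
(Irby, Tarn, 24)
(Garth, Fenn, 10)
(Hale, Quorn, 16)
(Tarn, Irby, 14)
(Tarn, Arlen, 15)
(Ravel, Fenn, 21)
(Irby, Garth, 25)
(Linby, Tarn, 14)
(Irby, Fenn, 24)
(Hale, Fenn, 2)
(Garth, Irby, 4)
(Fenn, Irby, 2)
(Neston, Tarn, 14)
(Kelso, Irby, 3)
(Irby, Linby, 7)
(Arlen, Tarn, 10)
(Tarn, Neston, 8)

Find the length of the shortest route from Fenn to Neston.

$31

Compare a few routes:
Fenn - Irby - Tarn - Neston: 2+24+8 = 34
Fenn - Irby - Linby - Tarn - Neston: 2+7+14+8 = 31
The minimum is $31 via Fenn - Irby - Linby - Tarn - Neston.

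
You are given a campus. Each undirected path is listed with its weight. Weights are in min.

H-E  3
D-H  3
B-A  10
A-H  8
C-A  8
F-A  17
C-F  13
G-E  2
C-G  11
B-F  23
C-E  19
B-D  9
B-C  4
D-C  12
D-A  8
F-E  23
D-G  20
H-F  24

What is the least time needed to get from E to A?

Compare a few routes:
E - H - A: 3+8 = 11
E - H - D - A: 3+3+8 = 14
E - G - C - A: 2+11+8 = 21
Cheapest is E - H - A at 11 min.

11 min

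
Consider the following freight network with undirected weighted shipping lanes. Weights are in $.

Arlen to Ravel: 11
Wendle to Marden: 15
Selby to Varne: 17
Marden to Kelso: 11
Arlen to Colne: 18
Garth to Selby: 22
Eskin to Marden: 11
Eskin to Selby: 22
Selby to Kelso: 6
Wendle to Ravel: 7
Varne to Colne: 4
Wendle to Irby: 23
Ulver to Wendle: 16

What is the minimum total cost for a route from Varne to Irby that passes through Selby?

Shortest Varne→Selby: Varne → Selby = 17
Shortest Selby→Irby: Selby → Kelso → Marden → Wendle → Irby = 55
Total via Selby: 17 + 55 = $72.

$72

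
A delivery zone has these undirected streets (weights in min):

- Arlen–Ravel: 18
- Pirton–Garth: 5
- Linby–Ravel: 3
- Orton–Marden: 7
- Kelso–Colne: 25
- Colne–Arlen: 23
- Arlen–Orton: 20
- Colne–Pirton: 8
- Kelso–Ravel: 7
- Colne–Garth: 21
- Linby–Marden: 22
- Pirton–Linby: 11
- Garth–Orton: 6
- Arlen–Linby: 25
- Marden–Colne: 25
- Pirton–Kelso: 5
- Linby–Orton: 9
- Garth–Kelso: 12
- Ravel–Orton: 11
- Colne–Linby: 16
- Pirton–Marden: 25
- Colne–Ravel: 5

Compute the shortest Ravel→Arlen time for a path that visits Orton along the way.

Shortest Ravel→Orton: Ravel–Orton = 11
Best Orton to Arlen: Orton–Arlen costing 20
Total via Orton: 11 + 20 = 31 min.

31 min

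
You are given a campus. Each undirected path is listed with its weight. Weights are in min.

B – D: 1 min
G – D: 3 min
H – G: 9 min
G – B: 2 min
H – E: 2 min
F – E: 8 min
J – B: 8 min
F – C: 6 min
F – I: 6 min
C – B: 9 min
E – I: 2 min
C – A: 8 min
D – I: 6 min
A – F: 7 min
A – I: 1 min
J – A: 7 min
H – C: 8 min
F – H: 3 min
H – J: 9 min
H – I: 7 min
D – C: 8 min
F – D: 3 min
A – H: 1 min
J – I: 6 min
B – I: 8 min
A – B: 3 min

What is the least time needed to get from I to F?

5 min

Compare a few routes:
I - F: 6 = 6
I - A - B - D - F: 1+3+1+3 = 8
I - E - H - F: 2+2+3 = 7
I - A - H - F: 1+1+3 = 5
The minimum is 5 min via I - A - H - F.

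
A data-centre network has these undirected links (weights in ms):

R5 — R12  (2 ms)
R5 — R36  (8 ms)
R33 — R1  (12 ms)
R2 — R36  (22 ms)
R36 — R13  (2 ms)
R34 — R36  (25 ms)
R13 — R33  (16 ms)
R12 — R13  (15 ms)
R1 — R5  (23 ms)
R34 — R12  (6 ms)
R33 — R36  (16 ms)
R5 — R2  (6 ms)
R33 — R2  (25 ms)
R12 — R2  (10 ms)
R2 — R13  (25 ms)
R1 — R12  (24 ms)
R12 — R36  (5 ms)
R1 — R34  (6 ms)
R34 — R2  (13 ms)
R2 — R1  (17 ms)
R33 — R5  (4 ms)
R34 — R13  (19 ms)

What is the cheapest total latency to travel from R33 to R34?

Settle nodes by increasing distance from R33:
R33: 0
R5: 4  (via R33)
R12: 6  (via R5)
R2: 10  (via R5)
R36: 11  (via R12)
R34: 12  (via R12)
Shortest route: R33–R5–R12–R34 = 12 ms.

12 ms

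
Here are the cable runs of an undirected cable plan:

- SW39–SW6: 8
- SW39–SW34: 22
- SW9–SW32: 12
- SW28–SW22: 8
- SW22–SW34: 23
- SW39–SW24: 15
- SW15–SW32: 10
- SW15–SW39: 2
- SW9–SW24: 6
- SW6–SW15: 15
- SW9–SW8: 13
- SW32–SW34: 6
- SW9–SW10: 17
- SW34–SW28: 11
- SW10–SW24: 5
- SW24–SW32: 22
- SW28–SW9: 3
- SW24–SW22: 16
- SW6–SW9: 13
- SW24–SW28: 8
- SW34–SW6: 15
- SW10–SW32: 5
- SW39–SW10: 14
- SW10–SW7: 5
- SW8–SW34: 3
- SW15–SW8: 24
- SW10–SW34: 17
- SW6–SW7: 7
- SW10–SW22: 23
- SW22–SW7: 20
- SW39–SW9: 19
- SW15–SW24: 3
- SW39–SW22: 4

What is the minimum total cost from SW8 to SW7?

19

Enumerating some paths:
SW8 - SW34 - SW32 - SW10 - SW7: 3+6+5+5 = 19
SW8 - SW9 - SW24 - SW10 - SW7: 13+6+5+5 = 29
SW8 - SW34 - SW10 - SW7: 3+17+5 = 25
SW8 - SW34 - SW6 - SW7: 3+15+7 = 25
Cheapest is SW8 - SW34 - SW32 - SW10 - SW7 at 19.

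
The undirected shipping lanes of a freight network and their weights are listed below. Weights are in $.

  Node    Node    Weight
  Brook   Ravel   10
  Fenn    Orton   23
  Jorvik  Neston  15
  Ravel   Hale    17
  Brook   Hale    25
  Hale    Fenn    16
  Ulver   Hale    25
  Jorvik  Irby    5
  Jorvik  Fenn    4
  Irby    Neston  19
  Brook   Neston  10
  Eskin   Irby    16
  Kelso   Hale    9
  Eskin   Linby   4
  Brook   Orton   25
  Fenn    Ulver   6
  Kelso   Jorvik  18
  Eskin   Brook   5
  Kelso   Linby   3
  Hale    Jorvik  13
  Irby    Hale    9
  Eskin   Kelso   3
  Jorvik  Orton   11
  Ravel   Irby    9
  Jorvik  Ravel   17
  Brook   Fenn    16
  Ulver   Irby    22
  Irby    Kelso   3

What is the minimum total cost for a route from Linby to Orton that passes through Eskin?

$26

Best Linby to Eskin: Linby → Eskin costing 4
Shortest Eskin→Orton: Eskin → Kelso → Irby → Jorvik → Orton = 22
Total via Eskin: 4 + 22 = $26.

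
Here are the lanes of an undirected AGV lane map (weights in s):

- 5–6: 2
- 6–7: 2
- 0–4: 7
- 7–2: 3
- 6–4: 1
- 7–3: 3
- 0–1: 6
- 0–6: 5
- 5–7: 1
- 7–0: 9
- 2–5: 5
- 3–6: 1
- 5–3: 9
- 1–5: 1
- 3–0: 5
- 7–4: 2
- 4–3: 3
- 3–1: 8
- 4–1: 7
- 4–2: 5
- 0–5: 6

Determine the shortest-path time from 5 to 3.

3 s

Shortest distances from 5:
5: 0
1: 1  (via 5)
7: 1  (via 5)
6: 2  (via 5)
3: 3  (via 6)
Shortest route: 5 → 6 → 3 = 3 s.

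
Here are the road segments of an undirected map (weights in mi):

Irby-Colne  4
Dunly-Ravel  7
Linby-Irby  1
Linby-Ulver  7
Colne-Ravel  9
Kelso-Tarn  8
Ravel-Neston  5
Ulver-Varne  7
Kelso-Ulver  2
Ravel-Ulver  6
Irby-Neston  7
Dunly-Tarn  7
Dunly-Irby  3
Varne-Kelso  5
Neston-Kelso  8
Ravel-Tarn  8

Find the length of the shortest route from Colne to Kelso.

14 mi

Settle nodes by increasing distance from Colne:
Colne: 0
Irby: 4  (via Colne)
Linby: 5  (via Irby)
Dunly: 7  (via Irby)
Ravel: 9  (via Colne)
Neston: 11  (via Irby)
Ulver: 12  (via Linby)
Kelso: 14  (via Ulver)
Shortest route: Colne → Irby → Linby → Ulver → Kelso = 14 mi.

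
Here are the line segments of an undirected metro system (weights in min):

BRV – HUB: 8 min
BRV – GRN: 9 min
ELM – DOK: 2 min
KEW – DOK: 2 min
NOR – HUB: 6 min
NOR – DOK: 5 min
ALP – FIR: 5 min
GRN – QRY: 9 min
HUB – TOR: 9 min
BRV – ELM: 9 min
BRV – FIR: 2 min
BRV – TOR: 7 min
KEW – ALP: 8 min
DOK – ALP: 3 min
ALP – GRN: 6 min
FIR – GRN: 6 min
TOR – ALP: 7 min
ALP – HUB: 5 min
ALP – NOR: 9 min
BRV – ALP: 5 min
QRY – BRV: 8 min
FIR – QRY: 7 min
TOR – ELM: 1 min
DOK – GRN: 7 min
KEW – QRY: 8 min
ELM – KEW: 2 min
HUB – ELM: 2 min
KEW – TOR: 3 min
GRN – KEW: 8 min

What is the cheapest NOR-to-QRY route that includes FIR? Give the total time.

20 min

Best NOR to FIR: NOR → DOK → ALP → FIR costing 13
Shortest FIR→QRY: FIR → QRY = 7
Total via FIR: 13 + 7 = 20 min.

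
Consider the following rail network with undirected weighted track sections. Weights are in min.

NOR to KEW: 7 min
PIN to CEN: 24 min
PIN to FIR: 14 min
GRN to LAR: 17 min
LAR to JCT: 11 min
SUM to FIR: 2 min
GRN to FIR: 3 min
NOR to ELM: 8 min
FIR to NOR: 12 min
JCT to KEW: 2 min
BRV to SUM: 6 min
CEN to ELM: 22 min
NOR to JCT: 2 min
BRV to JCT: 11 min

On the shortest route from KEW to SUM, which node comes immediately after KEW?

JCT

Compare a few routes:
KEW - NOR - FIR - SUM: 7+12+2 = 21
KEW - JCT - NOR - FIR - SUM: 2+2+12+2 = 18
KEW - NOR - JCT - BRV - SUM: 7+2+11+6 = 26
KEW - JCT - BRV - SUM: 2+11+6 = 19
The minimum is 18 min via KEW - JCT - NOR - FIR - SUM.
So from KEW the first move is to JCT.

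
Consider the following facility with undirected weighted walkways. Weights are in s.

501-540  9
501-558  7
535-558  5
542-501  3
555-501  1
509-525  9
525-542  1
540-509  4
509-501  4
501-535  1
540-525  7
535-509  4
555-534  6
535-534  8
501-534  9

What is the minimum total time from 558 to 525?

10 s

Running Dijkstra from 558:
558: 0
535: 5  (via 558)
501: 6  (via 535)
555: 7  (via 501)
542: 9  (via 501)
509: 9  (via 535)
525: 10  (via 542)
Shortest route: 558 → 535 → 501 → 542 → 525 = 10 s.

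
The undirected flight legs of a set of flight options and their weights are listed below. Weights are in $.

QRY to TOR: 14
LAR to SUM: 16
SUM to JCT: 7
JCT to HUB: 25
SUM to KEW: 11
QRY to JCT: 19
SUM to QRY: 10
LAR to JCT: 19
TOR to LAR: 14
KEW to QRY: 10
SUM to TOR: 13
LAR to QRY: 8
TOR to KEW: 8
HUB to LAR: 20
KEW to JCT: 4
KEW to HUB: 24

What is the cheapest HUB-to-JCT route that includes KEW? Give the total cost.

$28

Shortest HUB→KEW: HUB → KEW = 24
Best KEW to JCT: KEW → JCT costing 4
Total via KEW: 24 + 4 = $28.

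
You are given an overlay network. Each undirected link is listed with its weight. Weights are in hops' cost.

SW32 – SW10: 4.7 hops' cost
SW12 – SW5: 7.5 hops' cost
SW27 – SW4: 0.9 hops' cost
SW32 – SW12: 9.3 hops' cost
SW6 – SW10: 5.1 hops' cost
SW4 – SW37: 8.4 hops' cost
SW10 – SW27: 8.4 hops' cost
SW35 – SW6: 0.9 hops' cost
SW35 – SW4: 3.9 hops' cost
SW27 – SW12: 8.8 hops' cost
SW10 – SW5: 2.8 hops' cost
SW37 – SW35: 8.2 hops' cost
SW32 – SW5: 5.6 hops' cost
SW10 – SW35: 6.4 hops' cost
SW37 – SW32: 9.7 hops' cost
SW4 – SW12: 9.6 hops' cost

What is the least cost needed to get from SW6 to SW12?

14.4 hops' cost

Settle nodes by increasing distance from SW6:
SW6: 0
SW35: 0.9  (via SW6)
SW4: 4.8  (via SW35)
SW10: 5.1  (via SW6)
SW27: 5.7  (via SW4)
SW5: 7.9  (via SW10)
SW37: 9.1  (via SW35)
SW32: 9.8  (via SW10)
SW12: 14.4  (via SW4)
Shortest route: SW6 → SW35 → SW4 → SW12 = 14.4 hops' cost.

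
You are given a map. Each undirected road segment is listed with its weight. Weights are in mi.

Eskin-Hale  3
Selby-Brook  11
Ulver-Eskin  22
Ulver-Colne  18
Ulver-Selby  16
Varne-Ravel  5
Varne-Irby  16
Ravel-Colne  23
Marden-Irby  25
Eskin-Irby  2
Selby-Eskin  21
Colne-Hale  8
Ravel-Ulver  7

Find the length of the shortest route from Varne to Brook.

39 mi

Candidate routes:
Varne–Ravel–Ulver–Selby–Brook: 5+7+16+11 = 39
Varne–Irby–Eskin–Selby–Brook: 16+2+21+11 = 50
Varne–Ravel–Ulver–Eskin–Selby–Brook: 5+7+22+21+11 = 66
Cheapest is Varne–Ravel–Ulver–Selby–Brook at 39 mi.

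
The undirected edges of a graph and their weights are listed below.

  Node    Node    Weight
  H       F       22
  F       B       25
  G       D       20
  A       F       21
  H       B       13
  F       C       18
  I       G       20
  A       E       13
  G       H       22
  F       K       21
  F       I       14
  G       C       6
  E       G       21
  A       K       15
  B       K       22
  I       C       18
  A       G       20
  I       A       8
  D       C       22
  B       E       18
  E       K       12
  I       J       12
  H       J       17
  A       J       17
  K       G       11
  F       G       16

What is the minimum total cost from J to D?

52

Running Dijkstra from J:
J: 0
I: 12  (via J)
A: 17  (via J)
H: 17  (via J)
F: 26  (via I)
B: 30  (via H)
C: 30  (via I)
E: 30  (via A)
G: 32  (via I)
K: 32  (via A)
D: 52  (via C)
Shortest route: J → I → C → D = 52.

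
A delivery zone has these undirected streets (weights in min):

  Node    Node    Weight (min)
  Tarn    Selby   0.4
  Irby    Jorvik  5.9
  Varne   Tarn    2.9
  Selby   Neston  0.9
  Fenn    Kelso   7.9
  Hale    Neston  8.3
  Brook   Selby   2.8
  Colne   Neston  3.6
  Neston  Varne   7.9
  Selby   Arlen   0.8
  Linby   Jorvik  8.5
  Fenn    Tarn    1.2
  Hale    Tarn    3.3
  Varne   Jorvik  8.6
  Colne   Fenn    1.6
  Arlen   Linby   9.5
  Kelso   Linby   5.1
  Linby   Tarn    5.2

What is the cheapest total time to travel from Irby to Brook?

Candidate routes:
Irby → Jorvik → Linby → Tarn → Selby → Brook: 5.9+8.5+5.2+0.4+2.8 = 22.8
Irby → Jorvik → Varne → Tarn → Selby → Brook: 5.9+8.6+2.9+0.4+2.8 = 20.6
The minimum is 20.6 min via Irby → Jorvik → Varne → Tarn → Selby → Brook.

20.6 min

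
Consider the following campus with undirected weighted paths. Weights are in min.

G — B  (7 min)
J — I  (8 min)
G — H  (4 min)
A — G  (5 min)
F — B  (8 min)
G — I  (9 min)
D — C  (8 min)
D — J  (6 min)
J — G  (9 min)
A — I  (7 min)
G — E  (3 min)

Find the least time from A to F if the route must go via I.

31 min

Best A to I: A–I costing 7
Best I to F: I–G–B–F costing 24
Total via I: 7 + 24 = 31 min.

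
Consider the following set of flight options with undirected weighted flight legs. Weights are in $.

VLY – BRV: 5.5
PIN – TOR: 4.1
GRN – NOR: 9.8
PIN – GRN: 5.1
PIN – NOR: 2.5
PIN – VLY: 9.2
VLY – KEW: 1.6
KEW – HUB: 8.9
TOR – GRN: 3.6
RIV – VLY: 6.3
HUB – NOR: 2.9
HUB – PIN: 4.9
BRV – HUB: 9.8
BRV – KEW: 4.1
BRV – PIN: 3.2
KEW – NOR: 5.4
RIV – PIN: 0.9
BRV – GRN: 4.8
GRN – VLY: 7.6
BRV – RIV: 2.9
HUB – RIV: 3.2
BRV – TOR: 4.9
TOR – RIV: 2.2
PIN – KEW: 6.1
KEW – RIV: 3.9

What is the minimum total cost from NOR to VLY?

Compare a few routes:
NOR - PIN - RIV - KEW - VLY: 2.5+0.9+3.9+1.6 = 8.9
NOR - KEW - VLY: 5.4+1.6 = 7
Cheapest is NOR - KEW - VLY at $7.

$7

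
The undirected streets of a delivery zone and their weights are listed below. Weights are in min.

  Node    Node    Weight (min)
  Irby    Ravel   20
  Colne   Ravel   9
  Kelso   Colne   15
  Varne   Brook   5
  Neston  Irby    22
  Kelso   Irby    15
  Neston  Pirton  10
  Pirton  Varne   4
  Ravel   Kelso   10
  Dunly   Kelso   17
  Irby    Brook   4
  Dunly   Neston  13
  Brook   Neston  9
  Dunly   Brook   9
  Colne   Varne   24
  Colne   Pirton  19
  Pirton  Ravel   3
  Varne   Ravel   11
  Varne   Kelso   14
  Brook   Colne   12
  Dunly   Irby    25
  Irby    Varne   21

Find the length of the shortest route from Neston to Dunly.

Running Dijkstra from Neston:
Neston: 0
Brook: 9  (via Neston)
Pirton: 10  (via Neston)
Ravel: 13  (via Pirton)
Irby: 13  (via Brook)
Dunly: 13  (via Neston)
Shortest route: Neston–Dunly = 13 min.

13 min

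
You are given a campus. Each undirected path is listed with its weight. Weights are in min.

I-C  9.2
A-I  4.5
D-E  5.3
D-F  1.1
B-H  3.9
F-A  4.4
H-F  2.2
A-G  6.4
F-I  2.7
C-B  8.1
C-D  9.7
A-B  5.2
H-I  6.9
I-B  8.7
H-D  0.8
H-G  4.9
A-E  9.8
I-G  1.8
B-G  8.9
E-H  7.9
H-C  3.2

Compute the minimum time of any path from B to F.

5.8 min

Compare a few routes:
B–H–D–F: 3.9+0.8+1.1 = 5.8
B–H–F: 3.9+2.2 = 6.1
Cheapest is B–H–D–F at 5.8 min.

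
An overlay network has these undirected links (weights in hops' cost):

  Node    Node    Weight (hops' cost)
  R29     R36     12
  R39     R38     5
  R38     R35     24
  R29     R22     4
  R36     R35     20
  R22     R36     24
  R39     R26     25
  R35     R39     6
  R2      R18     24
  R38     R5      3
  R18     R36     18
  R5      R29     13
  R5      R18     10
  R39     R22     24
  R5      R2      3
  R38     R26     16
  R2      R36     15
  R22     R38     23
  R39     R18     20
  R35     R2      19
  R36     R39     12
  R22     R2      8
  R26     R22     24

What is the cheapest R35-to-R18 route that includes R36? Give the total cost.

Shortest R35→R36: R35–R39–R36 = 18
Best R36 to R18: R36–R18 costing 18
Total via R36: 18 + 18 = 36 hops' cost.

36 hops' cost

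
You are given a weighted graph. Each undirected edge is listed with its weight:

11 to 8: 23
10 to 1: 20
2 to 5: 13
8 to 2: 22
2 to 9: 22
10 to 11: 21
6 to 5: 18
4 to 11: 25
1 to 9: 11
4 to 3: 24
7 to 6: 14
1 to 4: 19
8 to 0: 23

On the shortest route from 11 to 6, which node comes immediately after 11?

8

Candidate routes:
11 → 10 → 1 → 9 → 2 → 5 → 6: 21+20+11+22+13+18 = 105
11 → 8 → 2 → 5 → 6: 23+22+13+18 = 76
The minimum is 76 via 11 → 8 → 2 → 5 → 6.
So from 11 the first move is to 8.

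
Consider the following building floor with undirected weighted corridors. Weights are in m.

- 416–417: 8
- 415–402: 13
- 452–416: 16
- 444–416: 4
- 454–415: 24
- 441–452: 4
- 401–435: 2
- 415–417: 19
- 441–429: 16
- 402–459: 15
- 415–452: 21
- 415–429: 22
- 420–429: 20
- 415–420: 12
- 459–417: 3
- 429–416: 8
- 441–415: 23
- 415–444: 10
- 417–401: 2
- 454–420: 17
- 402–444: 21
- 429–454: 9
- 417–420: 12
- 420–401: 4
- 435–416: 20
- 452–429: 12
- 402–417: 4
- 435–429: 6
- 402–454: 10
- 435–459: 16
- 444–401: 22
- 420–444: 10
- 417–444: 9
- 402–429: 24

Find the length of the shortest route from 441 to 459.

Enumerating some paths:
441–429–416–417–459: 16+8+8+3 = 35
441–452–416–417–459: 4+16+8+3 = 31
441–429–435–401–417–459: 16+6+2+2+3 = 29
441–452–429–416–417–459: 4+12+8+8+3 = 35
The minimum is 29 m via 441–429–435–401–417–459.

29 m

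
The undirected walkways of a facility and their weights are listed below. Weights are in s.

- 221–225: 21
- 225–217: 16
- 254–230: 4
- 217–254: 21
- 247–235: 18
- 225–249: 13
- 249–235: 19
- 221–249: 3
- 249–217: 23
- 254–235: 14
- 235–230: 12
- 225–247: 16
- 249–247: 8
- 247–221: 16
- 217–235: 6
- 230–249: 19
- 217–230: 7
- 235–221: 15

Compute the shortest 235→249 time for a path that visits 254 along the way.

37 s

Best 235 to 254: 235–254 costing 14
Best 254 to 249: 254–230–249 costing 23
Total via 254: 14 + 23 = 37 s.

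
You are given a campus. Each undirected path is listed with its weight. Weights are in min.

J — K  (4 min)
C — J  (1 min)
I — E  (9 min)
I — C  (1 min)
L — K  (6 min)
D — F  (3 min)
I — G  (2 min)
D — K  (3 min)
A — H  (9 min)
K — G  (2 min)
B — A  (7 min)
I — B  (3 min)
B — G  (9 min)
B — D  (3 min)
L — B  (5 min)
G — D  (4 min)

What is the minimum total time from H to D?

Enumerating some paths:
H - A - B - D: 9+7+3 = 19
H - A - B - I - G - D: 9+7+3+2+4 = 25
Cheapest is H - A - B - D at 19 min.

19 min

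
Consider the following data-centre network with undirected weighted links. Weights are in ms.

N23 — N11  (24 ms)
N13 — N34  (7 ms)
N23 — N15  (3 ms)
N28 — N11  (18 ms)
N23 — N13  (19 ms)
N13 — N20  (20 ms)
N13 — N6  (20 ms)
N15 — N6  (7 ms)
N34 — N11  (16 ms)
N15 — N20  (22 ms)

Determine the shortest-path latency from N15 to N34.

29 ms

Shortest distances from N15:
N15: 0
N23: 3  (via N15)
N6: 7  (via N15)
N20: 22  (via N15)
N13: 22  (via N23)
N11: 27  (via N23)
N34: 29  (via N13)
Shortest route: N15 → N23 → N13 → N34 = 29 ms.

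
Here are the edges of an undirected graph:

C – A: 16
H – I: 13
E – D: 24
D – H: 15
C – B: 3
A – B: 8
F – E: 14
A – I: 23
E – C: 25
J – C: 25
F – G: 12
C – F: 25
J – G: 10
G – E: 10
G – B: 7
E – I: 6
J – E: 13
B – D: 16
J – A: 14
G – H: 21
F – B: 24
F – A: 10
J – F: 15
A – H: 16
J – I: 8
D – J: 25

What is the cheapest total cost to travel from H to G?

21

Enumerating some paths:
H → I → J → G: 13+8+10 = 31
H → I → E → G: 13+6+10 = 29
H → G: 21 = 21
Cheapest is H → G at 21.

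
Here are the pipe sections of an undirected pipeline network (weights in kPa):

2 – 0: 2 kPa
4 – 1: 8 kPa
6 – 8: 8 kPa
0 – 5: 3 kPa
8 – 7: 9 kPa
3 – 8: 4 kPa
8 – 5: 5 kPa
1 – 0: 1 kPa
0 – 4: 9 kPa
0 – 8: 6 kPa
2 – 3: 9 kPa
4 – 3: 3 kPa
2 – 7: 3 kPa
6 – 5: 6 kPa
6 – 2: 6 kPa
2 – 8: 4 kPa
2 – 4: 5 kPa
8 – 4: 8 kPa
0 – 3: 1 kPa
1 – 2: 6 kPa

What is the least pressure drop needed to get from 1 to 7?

6 kPa

Settle nodes by increasing distance from 1:
1: 0
0: 1  (via 1)
3: 2  (via 0)
2: 3  (via 0)
5: 4  (via 0)
4: 5  (via 3)
7: 6  (via 2)
Shortest route: 1 → 0 → 2 → 7 = 6 kPa.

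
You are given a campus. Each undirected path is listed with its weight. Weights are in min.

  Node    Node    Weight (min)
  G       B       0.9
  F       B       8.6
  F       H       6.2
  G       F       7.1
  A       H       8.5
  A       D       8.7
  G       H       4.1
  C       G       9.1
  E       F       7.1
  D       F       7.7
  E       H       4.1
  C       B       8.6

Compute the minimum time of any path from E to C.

Shortest distances from E:
E: 0
H: 4.1  (via E)
F: 7.1  (via E)
G: 8.2  (via H)
B: 9.1  (via G)
A: 12.6  (via H)
D: 14.8  (via F)
C: 17.3  (via G)
Shortest route: E → H → G → C = 17.3 min.

17.3 min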